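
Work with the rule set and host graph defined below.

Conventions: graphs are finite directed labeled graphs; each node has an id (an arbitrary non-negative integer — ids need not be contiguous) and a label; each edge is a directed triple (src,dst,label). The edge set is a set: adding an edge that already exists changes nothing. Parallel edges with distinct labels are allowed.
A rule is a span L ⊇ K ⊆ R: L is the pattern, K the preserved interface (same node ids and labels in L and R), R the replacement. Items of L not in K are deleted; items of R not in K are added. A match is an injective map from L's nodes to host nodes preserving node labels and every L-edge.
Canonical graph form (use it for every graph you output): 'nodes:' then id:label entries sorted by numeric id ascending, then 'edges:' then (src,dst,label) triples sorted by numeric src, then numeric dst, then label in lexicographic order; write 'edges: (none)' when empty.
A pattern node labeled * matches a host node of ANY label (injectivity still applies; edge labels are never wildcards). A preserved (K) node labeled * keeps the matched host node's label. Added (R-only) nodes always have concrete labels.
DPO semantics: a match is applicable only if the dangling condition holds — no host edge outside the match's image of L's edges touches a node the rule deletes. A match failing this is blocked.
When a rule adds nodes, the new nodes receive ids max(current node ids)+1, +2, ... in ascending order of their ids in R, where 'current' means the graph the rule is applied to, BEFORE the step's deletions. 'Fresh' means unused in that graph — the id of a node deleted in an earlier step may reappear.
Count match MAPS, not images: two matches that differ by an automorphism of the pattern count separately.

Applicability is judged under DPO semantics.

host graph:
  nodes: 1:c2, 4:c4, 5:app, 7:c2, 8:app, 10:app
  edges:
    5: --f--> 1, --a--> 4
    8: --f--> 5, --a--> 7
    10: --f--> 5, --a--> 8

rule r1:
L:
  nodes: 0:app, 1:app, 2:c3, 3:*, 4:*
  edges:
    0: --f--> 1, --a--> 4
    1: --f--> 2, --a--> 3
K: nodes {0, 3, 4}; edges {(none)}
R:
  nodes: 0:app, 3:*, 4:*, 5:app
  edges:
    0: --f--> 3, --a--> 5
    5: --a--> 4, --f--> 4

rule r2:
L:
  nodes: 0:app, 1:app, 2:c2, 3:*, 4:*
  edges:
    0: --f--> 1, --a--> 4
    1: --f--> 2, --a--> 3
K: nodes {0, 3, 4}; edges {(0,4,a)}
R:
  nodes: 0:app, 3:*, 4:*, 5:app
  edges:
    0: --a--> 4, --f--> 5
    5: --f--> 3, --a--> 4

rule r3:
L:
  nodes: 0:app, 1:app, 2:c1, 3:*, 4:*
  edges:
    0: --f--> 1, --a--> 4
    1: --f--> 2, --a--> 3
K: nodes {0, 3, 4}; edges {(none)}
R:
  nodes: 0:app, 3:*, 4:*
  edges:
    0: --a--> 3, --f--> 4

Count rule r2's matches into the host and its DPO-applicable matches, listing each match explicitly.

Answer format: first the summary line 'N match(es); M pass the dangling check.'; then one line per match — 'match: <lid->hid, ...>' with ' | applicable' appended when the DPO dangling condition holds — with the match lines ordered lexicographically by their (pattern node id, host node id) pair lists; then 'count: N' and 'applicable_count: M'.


2 match(es); 0 pass the dangling check.
match: 0->8, 1->5, 2->1, 3->4, 4->7
match: 0->10, 1->5, 2->1, 3->4, 4->8
count: 2
applicable_count: 0


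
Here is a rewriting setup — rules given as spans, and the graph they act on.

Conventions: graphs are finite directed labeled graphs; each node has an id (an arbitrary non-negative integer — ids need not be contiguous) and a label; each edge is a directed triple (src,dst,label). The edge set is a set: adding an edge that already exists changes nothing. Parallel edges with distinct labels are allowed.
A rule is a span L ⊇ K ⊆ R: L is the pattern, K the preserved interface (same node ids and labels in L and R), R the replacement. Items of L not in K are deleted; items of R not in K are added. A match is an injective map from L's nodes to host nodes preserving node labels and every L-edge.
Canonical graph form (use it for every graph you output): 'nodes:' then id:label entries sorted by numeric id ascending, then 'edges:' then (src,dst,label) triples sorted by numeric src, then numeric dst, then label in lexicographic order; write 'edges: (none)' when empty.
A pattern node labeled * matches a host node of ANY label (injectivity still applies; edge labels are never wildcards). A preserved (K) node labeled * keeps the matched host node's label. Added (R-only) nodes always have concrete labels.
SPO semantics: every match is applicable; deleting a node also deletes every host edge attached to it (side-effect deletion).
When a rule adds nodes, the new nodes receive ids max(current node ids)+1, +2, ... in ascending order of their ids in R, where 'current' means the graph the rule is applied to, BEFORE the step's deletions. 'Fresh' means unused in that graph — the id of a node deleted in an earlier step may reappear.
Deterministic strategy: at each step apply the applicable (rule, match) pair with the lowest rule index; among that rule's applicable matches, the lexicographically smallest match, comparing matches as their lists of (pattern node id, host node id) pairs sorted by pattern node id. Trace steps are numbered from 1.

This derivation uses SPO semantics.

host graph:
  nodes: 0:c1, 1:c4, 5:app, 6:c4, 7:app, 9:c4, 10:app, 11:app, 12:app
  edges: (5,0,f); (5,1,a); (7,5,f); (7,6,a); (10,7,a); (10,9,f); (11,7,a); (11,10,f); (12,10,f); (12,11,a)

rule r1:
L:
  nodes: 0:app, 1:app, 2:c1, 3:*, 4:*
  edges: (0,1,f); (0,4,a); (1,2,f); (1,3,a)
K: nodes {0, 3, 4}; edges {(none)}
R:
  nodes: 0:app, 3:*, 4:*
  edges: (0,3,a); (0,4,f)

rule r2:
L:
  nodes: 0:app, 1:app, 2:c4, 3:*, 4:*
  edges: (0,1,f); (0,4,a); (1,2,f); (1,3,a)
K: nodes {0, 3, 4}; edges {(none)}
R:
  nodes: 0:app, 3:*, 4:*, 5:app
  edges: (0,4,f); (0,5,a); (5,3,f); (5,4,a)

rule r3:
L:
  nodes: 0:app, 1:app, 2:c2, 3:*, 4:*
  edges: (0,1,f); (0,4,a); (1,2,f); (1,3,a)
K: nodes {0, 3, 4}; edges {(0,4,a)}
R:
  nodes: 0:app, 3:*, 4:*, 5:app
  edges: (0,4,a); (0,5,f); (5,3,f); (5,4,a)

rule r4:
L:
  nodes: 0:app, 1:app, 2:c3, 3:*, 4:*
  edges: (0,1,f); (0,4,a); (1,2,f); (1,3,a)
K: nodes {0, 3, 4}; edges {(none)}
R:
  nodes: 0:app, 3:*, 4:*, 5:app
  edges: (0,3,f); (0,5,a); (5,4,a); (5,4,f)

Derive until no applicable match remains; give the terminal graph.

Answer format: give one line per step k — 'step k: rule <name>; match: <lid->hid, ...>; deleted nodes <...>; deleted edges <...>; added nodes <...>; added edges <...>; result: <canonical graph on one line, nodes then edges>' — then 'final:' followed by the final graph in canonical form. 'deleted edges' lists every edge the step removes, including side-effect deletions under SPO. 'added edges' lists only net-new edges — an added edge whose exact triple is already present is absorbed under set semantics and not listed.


step 1: rule r1; match: 0->7, 1->5, 2->0, 3->1, 4->6; deleted nodes 0, 5; deleted edges (5,0,f); (5,1,a); (7,5,f); (7,6,a); added nodes (none); added edges (7,1,a); (7,6,f); result: nodes: 1:c4, 6:c4, 7:app, 9:c4, 10:app, 11:app, 12:app edges: (7,1,a); (7,6,f); (10,7,a); (10,9,f); (11,7,a); (11,10,f); (12,10,f); (12,11,a)
step 2: rule r2; match: 0->12, 1->10, 2->9, 3->7, 4->11; deleted nodes 9, 10; deleted edges (10,7,a); (10,9,f); (11,10,f); (12,10,f); (12,11,a); added nodes 13; added edges (12,11,f); (12,13,a); (13,7,f); (13,11,a); result: nodes: 1:c4, 6:c4, 7:app, 11:app, 12:app, 13:app edges: (7,1,a); (7,6,f); (11,7,a); (12,11,f); (12,13,a); (13,7,f); (13,11,a)
step 3: rule r2; match: 0->13, 1->7, 2->6, 3->1, 4->11; deleted nodes 6, 7; deleted edges (7,1,a); (7,6,f); (11,7,a); (13,7,f); (13,11,a); added nodes 14; added edges (13,11,f); (13,14,a); (14,1,f); (14,11,a); result: nodes: 1:c4, 11:app, 12:app, 13:app, 14:app edges: (12,11,f); (12,13,a); (13,11,f); (13,14,a); (14,1,f); (14,11,a)
final:
nodes: 1:c4, 11:app, 12:app, 13:app, 14:app
edges: (12,11,f); (12,13,a); (13,11,f); (13,14,a); (14,1,f); (14,11,a)


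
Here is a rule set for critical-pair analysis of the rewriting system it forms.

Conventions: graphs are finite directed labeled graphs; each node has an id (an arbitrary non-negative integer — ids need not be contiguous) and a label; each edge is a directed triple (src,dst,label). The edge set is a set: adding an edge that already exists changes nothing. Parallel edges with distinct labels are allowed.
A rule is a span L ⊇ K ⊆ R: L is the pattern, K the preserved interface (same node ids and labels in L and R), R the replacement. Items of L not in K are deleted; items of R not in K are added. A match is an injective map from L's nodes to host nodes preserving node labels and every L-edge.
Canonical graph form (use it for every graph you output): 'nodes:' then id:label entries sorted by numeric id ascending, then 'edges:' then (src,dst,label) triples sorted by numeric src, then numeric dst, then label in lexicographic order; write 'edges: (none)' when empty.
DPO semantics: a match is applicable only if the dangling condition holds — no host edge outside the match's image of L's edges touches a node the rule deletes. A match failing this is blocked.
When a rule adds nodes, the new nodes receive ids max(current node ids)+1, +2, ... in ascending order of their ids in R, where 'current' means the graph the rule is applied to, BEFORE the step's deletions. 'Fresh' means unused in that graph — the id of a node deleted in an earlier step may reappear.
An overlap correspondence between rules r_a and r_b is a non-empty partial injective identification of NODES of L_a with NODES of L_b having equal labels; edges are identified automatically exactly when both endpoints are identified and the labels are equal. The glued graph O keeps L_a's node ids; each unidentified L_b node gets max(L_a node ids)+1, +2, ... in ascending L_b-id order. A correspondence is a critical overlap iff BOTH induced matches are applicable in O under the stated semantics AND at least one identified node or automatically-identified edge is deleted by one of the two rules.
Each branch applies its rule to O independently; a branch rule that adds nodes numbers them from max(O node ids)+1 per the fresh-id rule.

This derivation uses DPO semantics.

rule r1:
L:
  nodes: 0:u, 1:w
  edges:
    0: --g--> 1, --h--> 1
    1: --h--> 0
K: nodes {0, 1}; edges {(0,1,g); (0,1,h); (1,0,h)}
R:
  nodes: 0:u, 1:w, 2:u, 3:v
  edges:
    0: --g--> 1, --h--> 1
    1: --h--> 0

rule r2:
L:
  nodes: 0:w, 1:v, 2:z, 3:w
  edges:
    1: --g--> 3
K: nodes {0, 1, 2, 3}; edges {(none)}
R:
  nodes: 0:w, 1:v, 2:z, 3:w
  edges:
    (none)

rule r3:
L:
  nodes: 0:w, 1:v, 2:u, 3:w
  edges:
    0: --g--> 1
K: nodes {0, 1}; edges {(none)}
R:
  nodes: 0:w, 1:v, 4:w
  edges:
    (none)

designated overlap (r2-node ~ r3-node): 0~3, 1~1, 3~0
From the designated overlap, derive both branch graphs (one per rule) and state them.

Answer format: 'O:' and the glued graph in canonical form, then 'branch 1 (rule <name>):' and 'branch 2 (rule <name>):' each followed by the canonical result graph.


O:
nodes: 0:w, 1:v, 2:z, 3:w, 4:u
edges: (1,3,g); (3,1,g)
branch 1 (rule r2):
nodes: 0:w, 1:v, 2:z, 3:w, 4:u
edges: (3,1,g)
branch 2 (rule r3):
nodes: 1:v, 2:z, 3:w, 5:w
edges: (1,3,g)


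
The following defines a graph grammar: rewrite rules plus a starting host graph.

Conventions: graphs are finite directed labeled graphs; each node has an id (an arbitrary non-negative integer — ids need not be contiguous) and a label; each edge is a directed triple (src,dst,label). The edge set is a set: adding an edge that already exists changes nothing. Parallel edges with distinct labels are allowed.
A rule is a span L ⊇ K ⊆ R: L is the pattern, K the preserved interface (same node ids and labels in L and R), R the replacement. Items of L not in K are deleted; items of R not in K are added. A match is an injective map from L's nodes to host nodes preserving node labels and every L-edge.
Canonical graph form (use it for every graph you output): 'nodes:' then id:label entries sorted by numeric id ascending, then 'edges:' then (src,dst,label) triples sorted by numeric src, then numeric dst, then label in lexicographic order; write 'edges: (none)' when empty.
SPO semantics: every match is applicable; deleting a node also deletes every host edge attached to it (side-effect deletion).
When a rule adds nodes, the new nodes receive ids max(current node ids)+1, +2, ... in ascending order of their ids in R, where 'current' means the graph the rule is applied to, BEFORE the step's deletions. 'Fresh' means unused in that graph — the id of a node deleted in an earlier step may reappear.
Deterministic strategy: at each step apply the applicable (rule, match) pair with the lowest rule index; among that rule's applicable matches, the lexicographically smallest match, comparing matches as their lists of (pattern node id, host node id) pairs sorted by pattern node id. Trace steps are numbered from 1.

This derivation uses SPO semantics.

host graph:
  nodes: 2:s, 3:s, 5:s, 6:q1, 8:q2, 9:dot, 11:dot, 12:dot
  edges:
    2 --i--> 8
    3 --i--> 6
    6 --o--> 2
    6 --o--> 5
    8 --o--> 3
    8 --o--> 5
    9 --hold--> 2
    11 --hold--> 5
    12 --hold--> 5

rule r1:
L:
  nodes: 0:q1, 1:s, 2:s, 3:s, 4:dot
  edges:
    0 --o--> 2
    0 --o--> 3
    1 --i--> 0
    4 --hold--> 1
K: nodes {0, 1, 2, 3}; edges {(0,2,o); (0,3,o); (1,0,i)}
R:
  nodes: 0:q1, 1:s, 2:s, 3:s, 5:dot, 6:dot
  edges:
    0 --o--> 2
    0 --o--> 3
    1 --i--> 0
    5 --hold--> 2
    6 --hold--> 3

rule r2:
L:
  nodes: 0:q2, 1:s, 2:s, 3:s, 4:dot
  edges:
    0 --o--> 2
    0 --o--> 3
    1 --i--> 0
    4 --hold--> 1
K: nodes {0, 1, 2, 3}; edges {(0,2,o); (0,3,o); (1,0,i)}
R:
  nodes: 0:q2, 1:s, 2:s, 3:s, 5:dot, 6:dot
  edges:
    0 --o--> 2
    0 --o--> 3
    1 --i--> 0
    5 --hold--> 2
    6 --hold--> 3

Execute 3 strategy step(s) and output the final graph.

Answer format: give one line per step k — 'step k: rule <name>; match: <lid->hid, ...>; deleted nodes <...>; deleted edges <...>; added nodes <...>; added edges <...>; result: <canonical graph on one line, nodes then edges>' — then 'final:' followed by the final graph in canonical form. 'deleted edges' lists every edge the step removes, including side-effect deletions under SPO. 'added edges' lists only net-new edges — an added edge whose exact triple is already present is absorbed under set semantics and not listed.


step 1: rule r2; match: 0->8, 1->2, 2->3, 3->5, 4->9; deleted nodes 9; deleted edges (9,2,hold); added nodes 13, 14; added edges (13,3,hold); (14,5,hold); result: nodes: 2:s, 3:s, 5:s, 6:q1, 8:q2, 11:dot, 12:dot, 13:dot, 14:dot edges: (2,8,i); (3,6,i); (6,2,o); (6,5,o); (8,3,o); (8,5,o); (11,5,hold); (12,5,hold); (13,3,hold); (14,5,hold)
step 2: rule r1; match: 0->6, 1->3, 2->2, 3->5, 4->13; deleted nodes 13; deleted edges (13,3,hold); added nodes 15, 16; added edges (15,2,hold); (16,5,hold); result: nodes: 2:s, 3:s, 5:s, 6:q1, 8:q2, 11:dot, 12:dot, 14:dot, 15:dot, 16:dot edges: (2,8,i); (3,6,i); (6,2,o); (6,5,o); (8,3,o); (8,5,o); (11,5,hold); (12,5,hold); (14,5,hold); (15,2,hold); (16,5,hold)
step 3: rule r2; match: 0->8, 1->2, 2->3, 3->5, 4->15; deleted nodes 15; deleted edges (15,2,hold); added nodes 17, 18; added edges (17,3,hold); (18,5,hold); result: nodes: 2:s, 3:s, 5:s, 6:q1, 8:q2, 11:dot, 12:dot, 14:dot, 16:dot, 17:dot, 18:dot edges: (2,8,i); (3,6,i); (6,2,o); (6,5,o); (8,3,o); (8,5,o); (11,5,hold); (12,5,hold); (14,5,hold); (16,5,hold); (17,3,hold); (18,5,hold)
final:
nodes: 2:s, 3:s, 5:s, 6:q1, 8:q2, 11:dot, 12:dot, 14:dot, 16:dot, 17:dot, 18:dot
edges: (2,8,i); (3,6,i); (6,2,o); (6,5,o); (8,3,o); (8,5,o); (11,5,hold); (12,5,hold); (14,5,hold); (16,5,hold); (17,3,hold); (18,5,hold)


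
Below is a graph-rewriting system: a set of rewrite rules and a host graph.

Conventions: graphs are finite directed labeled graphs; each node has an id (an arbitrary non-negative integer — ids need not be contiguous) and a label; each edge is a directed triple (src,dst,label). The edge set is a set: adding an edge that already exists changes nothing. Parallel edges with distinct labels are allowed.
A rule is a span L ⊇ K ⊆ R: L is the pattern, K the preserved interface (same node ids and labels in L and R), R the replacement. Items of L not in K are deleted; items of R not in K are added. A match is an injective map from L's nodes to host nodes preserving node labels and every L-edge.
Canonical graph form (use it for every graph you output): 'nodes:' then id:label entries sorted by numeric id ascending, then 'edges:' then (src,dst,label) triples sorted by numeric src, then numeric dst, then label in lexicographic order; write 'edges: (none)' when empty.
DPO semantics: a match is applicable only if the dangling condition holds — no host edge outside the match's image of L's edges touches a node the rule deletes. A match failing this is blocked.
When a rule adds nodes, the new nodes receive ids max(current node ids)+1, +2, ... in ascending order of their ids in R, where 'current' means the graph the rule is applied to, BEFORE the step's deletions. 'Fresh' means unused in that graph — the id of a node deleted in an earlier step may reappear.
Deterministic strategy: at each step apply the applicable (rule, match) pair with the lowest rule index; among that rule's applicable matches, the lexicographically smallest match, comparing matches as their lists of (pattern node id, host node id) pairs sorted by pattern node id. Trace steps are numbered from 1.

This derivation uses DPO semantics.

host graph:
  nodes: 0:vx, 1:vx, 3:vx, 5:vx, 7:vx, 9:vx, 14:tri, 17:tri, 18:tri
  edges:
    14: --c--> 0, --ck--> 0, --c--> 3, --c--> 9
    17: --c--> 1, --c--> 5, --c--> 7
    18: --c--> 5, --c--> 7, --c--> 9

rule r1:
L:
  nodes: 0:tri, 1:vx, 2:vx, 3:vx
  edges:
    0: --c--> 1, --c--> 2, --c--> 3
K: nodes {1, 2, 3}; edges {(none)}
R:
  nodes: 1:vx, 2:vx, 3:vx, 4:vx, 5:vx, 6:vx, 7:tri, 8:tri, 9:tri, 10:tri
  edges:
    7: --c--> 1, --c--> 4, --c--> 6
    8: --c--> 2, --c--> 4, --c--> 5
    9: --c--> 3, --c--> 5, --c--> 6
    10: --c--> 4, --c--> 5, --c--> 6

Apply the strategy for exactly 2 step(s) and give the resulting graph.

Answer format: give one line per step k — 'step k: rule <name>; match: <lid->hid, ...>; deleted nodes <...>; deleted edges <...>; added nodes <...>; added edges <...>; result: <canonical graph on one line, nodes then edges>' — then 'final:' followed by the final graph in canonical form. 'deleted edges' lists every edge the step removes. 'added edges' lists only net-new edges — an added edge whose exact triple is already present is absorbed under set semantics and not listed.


step 1: rule r1; match: 0->17, 1->1, 2->5, 3->7; deleted nodes 17; deleted edges (17,1,c); (17,5,c); (17,7,c); added nodes 19, 20, 21, 22, 23, 24, 25; added edges (22,1,c); (22,19,c); (22,21,c); (23,5,c); (23,19,c); (23,20,c); (24,7,c); (24,20,c); (24,21,c); (25,19,c); (25,20,c); (25,21,c); result: nodes: 0:vx, 1:vx, 3:vx, 5:vx, 7:vx, 9:vx, 14:tri, 18:tri, 19:vx, 20:vx, 21:vx, 22:tri, 23:tri, 24:tri, 25:tri edges: (14,0,c); (14,0,ck); (14,3,c); (14,9,c); (18,5,c); (18,7,c); (18,9,c); (22,1,c); (22,19,c); (22,21,c); (23,5,c); (23,19,c); (23,20,c); (24,7,c); (24,20,c); (24,21,c); (25,19,c); (25,20,c); (25,21,c)
step 2: rule r1; match: 0->18, 1->5, 2->7, 3->9; deleted nodes 18; deleted edges (18,5,c); (18,7,c); (18,9,c); added nodes 26, 27, 28, 29, 30, 31, 32; added edges (29,5,c); (29,26,c); (29,28,c); (30,7,c); (30,26,c); (30,27,c); (31,9,c); (31,27,c); (31,28,c); (32,26,c); (32,27,c); (32,28,c); result: nodes: 0:vx, 1:vx, 3:vx, 5:vx, 7:vx, 9:vx, 14:tri, 19:vx, 20:vx, 21:vx, 22:tri, 23:tri, 24:tri, 25:tri, 26:vx, 27:vx, 28:vx, 29:tri, 30:tri, 31:tri, 32:tri edges: (14,0,c); (14,0,ck); (14,3,c); (14,9,c); (22,1,c); (22,19,c); (22,21,c); (23,5,c); (23,19,c); (23,20,c); (24,7,c); (24,20,c); (24,21,c); (25,19,c); (25,20,c); (25,21,c); (29,5,c); (29,26,c); (29,28,c); (30,7,c); (30,26,c); (30,27,c); (31,9,c); (31,27,c); (31,28,c); (32,26,c); (32,27,c); (32,28,c)
final:
nodes: 0:vx, 1:vx, 3:vx, 5:vx, 7:vx, 9:vx, 14:tri, 19:vx, 20:vx, 21:vx, 22:tri, 23:tri, 24:tri, 25:tri, 26:vx, 27:vx, 28:vx, 29:tri, 30:tri, 31:tri, 32:tri
edges: (14,0,c); (14,0,ck); (14,3,c); (14,9,c); (22,1,c); (22,19,c); (22,21,c); (23,5,c); (23,19,c); (23,20,c); (24,7,c); (24,20,c); (24,21,c); (25,19,c); (25,20,c); (25,21,c); (29,5,c); (29,26,c); (29,28,c); (30,7,c); (30,26,c); (30,27,c); (31,9,c); (31,27,c); (31,28,c); (32,26,c); (32,27,c); (32,28,c)


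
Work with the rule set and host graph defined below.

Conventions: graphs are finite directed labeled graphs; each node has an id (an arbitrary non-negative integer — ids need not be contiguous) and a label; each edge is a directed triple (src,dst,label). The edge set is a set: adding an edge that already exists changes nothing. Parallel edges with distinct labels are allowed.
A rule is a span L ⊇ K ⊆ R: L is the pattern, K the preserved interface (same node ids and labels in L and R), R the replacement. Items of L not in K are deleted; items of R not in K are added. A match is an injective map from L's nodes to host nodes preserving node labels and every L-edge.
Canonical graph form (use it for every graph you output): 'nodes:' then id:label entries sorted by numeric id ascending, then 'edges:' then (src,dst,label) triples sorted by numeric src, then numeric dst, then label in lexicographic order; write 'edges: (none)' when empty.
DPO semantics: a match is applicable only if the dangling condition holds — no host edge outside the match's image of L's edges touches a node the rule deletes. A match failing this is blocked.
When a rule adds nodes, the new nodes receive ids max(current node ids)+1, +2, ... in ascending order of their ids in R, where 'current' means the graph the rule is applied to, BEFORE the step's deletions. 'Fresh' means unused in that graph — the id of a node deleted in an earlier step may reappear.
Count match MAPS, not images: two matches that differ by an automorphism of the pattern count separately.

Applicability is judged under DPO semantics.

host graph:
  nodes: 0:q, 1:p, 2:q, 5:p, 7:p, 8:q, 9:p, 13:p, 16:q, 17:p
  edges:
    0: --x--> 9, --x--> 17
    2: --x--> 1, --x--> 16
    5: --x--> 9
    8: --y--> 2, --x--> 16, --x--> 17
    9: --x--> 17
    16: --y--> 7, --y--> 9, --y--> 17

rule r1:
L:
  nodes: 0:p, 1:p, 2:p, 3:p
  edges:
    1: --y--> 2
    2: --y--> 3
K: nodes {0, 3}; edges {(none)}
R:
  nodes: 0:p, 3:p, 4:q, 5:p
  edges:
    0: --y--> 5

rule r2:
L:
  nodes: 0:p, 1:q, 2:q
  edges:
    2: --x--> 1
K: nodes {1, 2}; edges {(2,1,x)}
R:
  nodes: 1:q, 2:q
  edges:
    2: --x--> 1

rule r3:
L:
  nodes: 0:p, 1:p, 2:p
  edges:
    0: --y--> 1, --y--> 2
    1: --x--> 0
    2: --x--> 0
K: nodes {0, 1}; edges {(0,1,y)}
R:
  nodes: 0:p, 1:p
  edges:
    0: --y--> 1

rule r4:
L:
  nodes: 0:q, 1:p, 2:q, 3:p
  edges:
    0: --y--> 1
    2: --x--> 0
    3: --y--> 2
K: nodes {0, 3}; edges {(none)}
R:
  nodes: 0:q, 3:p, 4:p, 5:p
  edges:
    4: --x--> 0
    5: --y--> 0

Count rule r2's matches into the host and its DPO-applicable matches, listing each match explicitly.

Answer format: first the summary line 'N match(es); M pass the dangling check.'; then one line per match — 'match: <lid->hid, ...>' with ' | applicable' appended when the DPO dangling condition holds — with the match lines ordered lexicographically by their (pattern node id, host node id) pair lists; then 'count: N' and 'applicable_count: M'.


12 match(es); 2 pass the dangling check.
match: 0->1, 1->16, 2->2
match: 0->1, 1->16, 2->8
match: 0->5, 1->16, 2->2
match: 0->5, 1->16, 2->8
match: 0->7, 1->16, 2->2
match: 0->7, 1->16, 2->8
match: 0->9, 1->16, 2->2
match: 0->9, 1->16, 2->8
match: 0->13, 1->16, 2->2 | applicable
match: 0->13, 1->16, 2->8 | applicable
match: 0->17, 1->16, 2->2
match: 0->17, 1->16, 2->8
count: 12
applicable_count: 2


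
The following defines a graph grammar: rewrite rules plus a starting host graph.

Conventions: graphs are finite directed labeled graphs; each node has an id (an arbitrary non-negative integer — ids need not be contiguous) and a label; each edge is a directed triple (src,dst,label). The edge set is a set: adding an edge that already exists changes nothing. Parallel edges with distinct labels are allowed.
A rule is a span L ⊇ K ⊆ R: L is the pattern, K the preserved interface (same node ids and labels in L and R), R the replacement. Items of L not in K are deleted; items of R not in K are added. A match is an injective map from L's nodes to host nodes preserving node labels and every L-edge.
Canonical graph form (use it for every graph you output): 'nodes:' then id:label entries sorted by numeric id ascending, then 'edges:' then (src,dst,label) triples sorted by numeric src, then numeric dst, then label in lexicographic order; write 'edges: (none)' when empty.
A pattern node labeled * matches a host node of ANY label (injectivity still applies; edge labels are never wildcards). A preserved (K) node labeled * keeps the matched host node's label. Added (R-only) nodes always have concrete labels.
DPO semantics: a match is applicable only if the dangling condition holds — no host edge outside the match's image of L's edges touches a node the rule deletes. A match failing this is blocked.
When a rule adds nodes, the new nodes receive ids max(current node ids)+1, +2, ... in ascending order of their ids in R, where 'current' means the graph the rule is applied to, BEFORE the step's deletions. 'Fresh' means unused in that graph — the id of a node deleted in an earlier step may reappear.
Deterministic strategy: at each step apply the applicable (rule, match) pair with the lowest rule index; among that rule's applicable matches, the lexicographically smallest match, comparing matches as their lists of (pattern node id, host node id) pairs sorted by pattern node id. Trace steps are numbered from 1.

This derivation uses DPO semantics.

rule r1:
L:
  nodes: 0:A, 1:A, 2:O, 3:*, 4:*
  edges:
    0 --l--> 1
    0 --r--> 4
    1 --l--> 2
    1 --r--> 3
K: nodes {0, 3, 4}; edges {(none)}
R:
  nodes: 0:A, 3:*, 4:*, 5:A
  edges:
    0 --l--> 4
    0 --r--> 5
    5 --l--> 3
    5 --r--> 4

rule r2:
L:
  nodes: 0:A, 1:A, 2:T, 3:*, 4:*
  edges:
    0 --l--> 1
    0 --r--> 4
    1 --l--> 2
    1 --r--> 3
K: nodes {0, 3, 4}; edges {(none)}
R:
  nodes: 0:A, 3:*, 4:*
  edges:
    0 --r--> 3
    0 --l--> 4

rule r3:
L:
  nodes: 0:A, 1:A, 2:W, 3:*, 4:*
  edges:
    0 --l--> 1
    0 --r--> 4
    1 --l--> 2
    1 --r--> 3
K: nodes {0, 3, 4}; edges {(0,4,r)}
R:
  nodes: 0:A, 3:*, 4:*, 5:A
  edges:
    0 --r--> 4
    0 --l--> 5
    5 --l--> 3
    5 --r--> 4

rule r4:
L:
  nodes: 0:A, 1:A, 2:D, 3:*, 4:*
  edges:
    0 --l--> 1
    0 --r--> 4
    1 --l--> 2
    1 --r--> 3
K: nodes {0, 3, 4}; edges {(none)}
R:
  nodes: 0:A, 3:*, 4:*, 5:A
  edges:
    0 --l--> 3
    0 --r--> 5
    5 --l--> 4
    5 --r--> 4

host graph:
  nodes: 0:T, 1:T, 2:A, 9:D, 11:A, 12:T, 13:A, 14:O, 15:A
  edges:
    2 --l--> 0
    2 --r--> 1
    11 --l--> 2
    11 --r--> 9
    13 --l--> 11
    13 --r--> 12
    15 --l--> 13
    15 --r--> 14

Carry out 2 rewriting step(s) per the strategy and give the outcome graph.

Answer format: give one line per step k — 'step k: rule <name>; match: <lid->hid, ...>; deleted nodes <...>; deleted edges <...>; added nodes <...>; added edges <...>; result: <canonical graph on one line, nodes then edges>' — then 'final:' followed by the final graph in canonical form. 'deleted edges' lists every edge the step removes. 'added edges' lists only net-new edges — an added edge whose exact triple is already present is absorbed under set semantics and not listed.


step 1: rule r2; match: 0->11, 1->2, 2->0, 3->1, 4->9; deleted nodes 0, 2; deleted edges (2,0,l); (2,1,r); (11,2,l); (11,9,r); added nodes (none); added edges (11,1,r); (11,9,l); result: nodes: 1:T, 9:D, 11:A, 12:T, 13:A, 14:O, 15:A edges: (11,1,r); (11,9,l); (13,11,l); (13,12,r); (15,13,l); (15,14,r)
step 2: rule r4; match: 0->13, 1->11, 2->9, 3->1, 4->12; deleted nodes 9, 11; deleted edges (11,1,r); (11,9,l); (13,11,l); (13,12,r); added nodes 16; added edges (13,1,l); (13,16,r); (16,12,l); (16,12,r); result: nodes: 1:T, 12:T, 13:A, 14:O, 15:A, 16:A edges: (13,1,l); (13,16,r); (15,13,l); (15,14,r); (16,12,l); (16,12,r)
final:
nodes: 1:T, 12:T, 13:A, 14:O, 15:A, 16:A
edges: (13,1,l); (13,16,r); (15,13,l); (15,14,r); (16,12,l); (16,12,r)


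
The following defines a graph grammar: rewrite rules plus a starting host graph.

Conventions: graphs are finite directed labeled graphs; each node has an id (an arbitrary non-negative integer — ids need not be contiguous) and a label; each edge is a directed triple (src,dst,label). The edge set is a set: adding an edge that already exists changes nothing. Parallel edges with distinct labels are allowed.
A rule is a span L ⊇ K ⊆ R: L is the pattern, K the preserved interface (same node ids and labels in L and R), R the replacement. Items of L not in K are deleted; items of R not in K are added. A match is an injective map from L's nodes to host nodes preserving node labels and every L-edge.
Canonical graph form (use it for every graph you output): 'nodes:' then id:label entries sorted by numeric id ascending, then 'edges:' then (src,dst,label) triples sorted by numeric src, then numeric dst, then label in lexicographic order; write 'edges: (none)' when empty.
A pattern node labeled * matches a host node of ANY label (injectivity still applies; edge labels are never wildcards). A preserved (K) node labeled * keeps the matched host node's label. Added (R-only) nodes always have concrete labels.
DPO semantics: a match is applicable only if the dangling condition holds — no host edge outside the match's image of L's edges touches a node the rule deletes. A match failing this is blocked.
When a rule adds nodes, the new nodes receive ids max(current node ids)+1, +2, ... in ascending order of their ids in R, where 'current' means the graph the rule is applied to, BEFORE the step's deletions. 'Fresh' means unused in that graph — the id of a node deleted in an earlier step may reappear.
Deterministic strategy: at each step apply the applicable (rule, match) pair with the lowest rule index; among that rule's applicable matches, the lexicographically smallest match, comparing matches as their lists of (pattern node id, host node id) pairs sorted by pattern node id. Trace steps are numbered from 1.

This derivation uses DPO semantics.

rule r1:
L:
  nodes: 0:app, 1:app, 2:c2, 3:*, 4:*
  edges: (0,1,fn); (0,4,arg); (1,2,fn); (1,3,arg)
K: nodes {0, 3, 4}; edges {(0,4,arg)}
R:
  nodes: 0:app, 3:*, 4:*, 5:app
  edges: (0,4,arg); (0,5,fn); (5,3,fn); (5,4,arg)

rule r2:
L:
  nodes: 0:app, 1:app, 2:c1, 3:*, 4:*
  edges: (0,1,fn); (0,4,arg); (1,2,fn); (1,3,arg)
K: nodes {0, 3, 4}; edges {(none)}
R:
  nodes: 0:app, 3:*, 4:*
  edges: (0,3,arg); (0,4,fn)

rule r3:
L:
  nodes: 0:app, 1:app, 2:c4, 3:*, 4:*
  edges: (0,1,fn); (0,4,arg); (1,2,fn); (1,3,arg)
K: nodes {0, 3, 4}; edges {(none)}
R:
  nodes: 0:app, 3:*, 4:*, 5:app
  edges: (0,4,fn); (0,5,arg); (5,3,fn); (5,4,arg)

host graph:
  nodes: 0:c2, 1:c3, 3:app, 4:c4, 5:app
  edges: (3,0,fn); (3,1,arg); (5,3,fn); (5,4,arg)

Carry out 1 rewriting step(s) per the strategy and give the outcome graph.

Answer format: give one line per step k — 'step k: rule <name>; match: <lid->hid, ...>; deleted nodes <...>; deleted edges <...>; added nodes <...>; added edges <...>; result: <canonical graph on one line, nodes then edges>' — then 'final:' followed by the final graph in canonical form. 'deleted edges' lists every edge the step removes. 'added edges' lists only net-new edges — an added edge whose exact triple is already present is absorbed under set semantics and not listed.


step 1: rule r1; match: 0->5, 1->3, 2->0, 3->1, 4->4; deleted nodes 0, 3; deleted edges (3,0,fn); (3,1,arg); (5,3,fn); added nodes 6; added edges (5,6,fn); (6,1,fn); (6,4,arg); result: nodes: 1:c3, 4:c4, 5:app, 6:app edges: (5,4,arg); (5,6,fn); (6,1,fn); (6,4,arg)
final:
nodes: 1:c3, 4:c4, 5:app, 6:app
edges: (5,4,arg); (5,6,fn); (6,1,fn); (6,4,arg)


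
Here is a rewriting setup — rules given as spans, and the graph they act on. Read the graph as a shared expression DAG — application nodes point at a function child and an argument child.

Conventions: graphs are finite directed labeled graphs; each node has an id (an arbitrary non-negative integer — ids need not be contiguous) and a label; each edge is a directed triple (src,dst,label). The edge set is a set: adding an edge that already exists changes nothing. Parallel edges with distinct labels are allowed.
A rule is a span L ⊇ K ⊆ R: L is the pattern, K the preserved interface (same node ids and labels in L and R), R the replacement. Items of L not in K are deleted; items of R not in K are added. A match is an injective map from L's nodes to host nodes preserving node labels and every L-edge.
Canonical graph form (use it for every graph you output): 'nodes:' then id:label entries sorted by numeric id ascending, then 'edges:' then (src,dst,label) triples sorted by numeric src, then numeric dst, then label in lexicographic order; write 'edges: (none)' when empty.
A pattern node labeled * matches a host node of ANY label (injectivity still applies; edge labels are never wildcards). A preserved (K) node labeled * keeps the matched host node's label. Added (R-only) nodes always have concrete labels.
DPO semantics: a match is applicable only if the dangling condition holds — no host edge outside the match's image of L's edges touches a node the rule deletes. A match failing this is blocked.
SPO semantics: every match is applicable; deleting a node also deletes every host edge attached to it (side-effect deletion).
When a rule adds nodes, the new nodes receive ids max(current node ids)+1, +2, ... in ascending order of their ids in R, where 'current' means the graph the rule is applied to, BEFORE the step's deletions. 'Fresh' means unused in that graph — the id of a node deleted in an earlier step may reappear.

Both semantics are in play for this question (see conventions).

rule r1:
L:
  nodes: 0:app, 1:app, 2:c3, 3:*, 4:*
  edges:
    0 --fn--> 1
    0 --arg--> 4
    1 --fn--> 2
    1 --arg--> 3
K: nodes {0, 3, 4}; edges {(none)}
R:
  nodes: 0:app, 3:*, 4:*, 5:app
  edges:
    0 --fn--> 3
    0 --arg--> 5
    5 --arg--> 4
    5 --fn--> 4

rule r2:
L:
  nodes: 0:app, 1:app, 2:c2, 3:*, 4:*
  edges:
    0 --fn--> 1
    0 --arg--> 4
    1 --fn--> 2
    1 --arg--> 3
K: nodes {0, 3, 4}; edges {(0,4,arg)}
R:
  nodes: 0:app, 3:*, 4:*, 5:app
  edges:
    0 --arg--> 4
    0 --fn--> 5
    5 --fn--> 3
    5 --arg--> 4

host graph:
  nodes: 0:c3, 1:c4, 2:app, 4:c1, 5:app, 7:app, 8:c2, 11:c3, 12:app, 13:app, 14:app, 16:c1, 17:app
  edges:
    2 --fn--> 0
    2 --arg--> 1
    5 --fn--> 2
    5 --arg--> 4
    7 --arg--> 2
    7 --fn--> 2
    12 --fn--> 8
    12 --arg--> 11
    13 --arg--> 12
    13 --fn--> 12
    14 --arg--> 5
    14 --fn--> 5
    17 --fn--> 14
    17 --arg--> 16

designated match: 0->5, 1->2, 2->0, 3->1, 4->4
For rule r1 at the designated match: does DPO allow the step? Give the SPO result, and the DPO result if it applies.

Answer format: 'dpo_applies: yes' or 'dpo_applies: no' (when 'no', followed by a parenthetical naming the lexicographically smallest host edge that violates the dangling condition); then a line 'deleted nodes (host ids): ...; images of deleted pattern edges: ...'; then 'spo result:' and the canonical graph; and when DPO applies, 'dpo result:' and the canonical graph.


dpo_applies: no
(the rule deletes node 2, which keeps host edge (7,2,arg) outside the match image — the dangling condition fails, DPO blocks; SPO proceeds and side-deletes such edges)
deleted nodes (host ids): 0, 2; images of deleted pattern edges: (2,0,fn); (2,1,arg); (5,2,fn); (5,4,arg)
spo result:
nodes: 1:c4, 4:c1, 5:app, 7:app, 8:c2, 11:c3, 12:app, 13:app, 14:app, 16:c1, 17:app, 18:app
edges: (5,1,fn); (5,18,arg); (12,8,fn); (12,11,arg); (13,12,arg); (13,12,fn); (14,5,arg); (14,5,fn); (17,14,fn); (17,16,arg); (18,4,arg); (18,4,fn)


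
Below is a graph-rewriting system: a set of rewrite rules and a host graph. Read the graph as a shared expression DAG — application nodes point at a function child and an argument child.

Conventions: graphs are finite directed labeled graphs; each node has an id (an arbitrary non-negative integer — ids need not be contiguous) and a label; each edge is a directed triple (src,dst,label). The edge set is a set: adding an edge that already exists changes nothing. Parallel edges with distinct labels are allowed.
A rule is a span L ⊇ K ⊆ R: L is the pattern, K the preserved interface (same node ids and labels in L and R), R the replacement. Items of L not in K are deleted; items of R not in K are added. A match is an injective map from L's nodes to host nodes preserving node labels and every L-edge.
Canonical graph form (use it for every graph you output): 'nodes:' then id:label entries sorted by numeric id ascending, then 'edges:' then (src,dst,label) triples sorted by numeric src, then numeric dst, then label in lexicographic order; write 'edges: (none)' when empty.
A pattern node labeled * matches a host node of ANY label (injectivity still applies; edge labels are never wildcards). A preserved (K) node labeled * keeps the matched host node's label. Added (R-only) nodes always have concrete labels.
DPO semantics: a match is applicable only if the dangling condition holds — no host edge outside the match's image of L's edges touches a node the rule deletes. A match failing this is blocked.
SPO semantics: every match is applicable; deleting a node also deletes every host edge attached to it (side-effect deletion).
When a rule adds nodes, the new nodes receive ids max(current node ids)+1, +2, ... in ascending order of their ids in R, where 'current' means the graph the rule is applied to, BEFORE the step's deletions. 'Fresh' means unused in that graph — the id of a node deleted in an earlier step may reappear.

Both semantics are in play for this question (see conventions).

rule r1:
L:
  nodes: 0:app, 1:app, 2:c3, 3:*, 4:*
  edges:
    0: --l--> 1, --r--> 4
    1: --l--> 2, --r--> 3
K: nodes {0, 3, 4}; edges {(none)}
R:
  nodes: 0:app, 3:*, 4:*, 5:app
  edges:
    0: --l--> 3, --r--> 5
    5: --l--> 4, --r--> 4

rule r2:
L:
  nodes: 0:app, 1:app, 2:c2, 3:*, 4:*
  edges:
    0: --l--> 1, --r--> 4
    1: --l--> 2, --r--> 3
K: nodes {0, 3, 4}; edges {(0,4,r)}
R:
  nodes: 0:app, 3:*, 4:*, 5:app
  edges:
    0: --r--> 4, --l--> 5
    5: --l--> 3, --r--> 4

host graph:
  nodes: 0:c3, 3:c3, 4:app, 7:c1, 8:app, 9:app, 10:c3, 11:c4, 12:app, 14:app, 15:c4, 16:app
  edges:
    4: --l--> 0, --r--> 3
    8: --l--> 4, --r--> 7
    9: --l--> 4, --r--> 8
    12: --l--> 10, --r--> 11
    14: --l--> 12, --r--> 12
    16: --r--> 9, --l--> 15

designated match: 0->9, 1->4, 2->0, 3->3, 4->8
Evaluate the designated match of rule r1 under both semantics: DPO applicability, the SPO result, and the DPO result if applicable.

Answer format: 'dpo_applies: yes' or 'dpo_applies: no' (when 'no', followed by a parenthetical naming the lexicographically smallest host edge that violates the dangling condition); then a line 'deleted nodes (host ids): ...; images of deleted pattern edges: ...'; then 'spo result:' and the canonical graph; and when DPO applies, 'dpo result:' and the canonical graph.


dpo_applies: no
(the rule deletes node 4, which keeps host edge (8,4,l) outside the match image — the dangling condition fails, DPO blocks; SPO proceeds and side-deletes such edges)
deleted nodes (host ids): 0, 4; images of deleted pattern edges: (4,0,l); (4,3,r); (9,4,l); (9,8,r)
spo result:
nodes: 3:c3, 7:c1, 8:app, 9:app, 10:c3, 11:c4, 12:app, 14:app, 15:c4, 16:app, 17:app
edges: (8,7,r); (9,3,l); (9,17,r); (12,10,l); (12,11,r); (14,12,l); (14,12,r); (16,9,r); (16,15,l); (17,8,l); (17,8,r)


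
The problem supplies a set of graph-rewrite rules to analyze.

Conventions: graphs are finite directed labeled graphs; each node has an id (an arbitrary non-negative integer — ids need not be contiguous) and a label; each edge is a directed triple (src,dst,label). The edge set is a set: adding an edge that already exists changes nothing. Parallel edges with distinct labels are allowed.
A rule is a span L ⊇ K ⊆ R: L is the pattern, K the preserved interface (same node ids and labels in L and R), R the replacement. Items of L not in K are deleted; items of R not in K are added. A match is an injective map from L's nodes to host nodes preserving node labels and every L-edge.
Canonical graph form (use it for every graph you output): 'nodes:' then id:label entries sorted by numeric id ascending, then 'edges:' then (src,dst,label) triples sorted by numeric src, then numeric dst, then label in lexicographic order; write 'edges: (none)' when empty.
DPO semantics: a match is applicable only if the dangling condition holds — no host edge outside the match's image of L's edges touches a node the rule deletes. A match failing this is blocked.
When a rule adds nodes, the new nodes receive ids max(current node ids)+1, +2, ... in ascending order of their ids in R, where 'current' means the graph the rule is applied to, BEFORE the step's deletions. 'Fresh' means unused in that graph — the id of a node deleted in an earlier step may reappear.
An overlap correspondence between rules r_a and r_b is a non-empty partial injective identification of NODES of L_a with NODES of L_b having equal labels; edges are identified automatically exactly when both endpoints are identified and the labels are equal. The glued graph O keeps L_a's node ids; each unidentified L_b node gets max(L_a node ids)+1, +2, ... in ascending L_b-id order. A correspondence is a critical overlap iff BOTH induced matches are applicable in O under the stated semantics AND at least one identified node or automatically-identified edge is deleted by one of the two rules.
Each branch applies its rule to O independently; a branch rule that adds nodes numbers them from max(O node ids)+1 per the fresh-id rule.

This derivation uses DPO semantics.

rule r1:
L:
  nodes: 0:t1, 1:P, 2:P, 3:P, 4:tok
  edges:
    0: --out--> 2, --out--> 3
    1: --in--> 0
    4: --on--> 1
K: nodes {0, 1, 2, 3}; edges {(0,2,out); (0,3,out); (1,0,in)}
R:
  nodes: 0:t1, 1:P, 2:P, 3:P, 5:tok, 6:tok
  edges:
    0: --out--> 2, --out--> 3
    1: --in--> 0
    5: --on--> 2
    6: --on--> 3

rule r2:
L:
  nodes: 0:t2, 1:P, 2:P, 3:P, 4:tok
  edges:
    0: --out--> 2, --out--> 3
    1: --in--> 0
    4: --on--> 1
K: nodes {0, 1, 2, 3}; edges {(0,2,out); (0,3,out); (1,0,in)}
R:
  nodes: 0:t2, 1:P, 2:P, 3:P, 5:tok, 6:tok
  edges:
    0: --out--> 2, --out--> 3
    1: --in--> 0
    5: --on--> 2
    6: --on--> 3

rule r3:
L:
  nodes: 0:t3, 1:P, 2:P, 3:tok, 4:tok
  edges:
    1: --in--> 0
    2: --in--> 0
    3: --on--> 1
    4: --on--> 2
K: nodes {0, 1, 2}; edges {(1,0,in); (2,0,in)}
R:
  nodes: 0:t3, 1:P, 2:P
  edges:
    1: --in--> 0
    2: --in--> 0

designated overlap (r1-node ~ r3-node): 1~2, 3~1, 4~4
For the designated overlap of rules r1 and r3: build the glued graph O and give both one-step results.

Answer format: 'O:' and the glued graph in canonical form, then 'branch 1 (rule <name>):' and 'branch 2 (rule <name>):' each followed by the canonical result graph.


O:
nodes: 0:t1, 1:P, 2:P, 3:P, 4:tok, 5:t3, 6:tok
edges: (0,2,out); (0,3,out); (1,0,in); (1,5,in); (3,5,in); (4,1,on); (6,3,on)
branch 1 (rule r1):
nodes: 0:t1, 1:P, 2:P, 3:P, 5:t3, 6:tok, 7:tok, 8:tok
edges: (0,2,out); (0,3,out); (1,0,in); (1,5,in); (3,5,in); (6,3,on); (7,2,on); (8,3,on)
branch 2 (rule r3):
nodes: 0:t1, 1:P, 2:P, 3:P, 5:t3
edges: (0,2,out); (0,3,out); (1,0,in); (1,5,in); (3,5,in)
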